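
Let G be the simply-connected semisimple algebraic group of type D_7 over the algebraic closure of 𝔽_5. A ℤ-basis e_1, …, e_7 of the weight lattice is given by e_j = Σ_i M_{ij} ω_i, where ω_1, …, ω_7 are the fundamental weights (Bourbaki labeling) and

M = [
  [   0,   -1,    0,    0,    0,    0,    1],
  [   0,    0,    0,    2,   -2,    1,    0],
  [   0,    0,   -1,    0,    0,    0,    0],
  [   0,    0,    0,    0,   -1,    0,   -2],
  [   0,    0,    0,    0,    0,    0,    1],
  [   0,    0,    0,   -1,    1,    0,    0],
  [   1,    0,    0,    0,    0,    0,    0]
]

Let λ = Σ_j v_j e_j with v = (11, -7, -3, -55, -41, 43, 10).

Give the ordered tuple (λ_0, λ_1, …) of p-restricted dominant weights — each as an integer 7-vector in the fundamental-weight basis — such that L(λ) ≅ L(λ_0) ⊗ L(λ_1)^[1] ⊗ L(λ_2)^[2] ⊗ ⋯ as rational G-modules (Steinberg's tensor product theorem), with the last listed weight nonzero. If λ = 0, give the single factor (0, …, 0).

((2, 0, 3, 1, 0, 4, 1), (3, 3, 0, 4, 2, 2, 2))

ω-coordinates c = M·v, v = (11, -7, -3, -55, -41, 43, 10):
  c_1 = 0·11 + (-1)·(-7) + (0)·(-3) + (0)·(-55) + (0)·(-41) + 0·43 + 1·10 = 17
  c_2 = 0·11 + (0)·(-7) + (0)·(-3) + (2)·(-55) + (-2)·(-41) + 1·43 + 0·10 = 15
  c_3 = 0·11 + (0)·(-7) + (-1)·(-3) + (0)·(-55) + (0)·(-41) + 0·43 + 0·10 = 3
  c_4 = 0·11 + (0)·(-7) + (0)·(-3) + (0)·(-55) + (-1)·(-41) + 0·43 + (-2)·(10) = 21
  c_5 = 0·11 + (0)·(-7) + (0)·(-3) + (0)·(-55) + (0)·(-41) + 0·43 + 1·10 = 10
  c_6 = 0·11 + (0)·(-7) + (0)·(-3) + (-1)·(-55) + (1)·(-41) + 0·43 + 0·10 = 14
  c_7 = 1·11 + (0)·(-7) + (0)·(-3) + (0)·(-55) + (0)·(-41) + 0·43 + 0·10 = 11
Base-5 expansion of each c_i:
  c_1 = 17 = 2·5^0 + 3·5^1
  c_2 = 15 = 0·5^0 + 3·5^1
  c_3 = 3 = 3·5^0
  c_4 = 21 = 1·5^0 + 4·5^1
  c_5 = 10 = 0·5^0 + 2·5^1
  c_6 = 14 = 4·5^0 + 2·5^1
  c_7 = 11 = 1·5^0 + 2·5^1
p-restricted factor λ_0 = (2, 0, 3, 1, 0, 4, 1)
p-restricted factor λ_1 = (3, 3, 0, 4, 2, 2, 2)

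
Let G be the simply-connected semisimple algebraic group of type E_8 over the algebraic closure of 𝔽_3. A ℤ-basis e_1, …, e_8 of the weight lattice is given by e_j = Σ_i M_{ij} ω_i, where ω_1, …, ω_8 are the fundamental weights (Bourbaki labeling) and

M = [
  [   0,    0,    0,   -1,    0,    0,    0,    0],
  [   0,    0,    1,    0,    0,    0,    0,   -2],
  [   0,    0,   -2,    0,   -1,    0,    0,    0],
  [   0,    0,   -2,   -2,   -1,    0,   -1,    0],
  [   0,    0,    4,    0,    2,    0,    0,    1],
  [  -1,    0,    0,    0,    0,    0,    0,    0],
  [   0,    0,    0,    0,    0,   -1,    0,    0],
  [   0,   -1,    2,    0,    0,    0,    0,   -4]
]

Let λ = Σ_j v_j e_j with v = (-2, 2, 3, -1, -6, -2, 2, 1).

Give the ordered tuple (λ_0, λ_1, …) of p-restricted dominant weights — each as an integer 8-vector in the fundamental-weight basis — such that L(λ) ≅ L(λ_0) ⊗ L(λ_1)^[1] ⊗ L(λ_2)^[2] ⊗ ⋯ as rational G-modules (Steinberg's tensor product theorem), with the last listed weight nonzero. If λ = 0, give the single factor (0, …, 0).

((1, 1, 0, 0, 1, 2, 2, 0),)

Change of basis e → ω: c = M·v where v = (-2, 2, 3, -1, -6, -2, 2, 1):
  c_1 = (0)·(-2) + 0·2 + 0·3 + (-1)·(-1) + (0)·(-6) + (0)·(-2) + 0·2 + 0·1 = 1
  c_2 = (0)·(-2) + 0·2 + 1·3 + (0)·(-1) + (0)·(-6) + (0)·(-2) + 0·2 + (-2)·(1) = 1
  c_3 = (0)·(-2) + 0·2 + (-2)·(3) + (0)·(-1) + (-1)·(-6) + (0)·(-2) + 0·2 + 0·1 = 0
  c_4 = (0)·(-2) + 0·2 + (-2)·(3) + (-2)·(-1) + (-1)·(-6) + (0)·(-2) + (-1)·(2) + 0·1 = 0
  c_5 = (0)·(-2) + 0·2 + 4·3 + (0)·(-1) + (2)·(-6) + (0)·(-2) + 0·2 + 1·1 = 1
  c_6 = (-1)·(-2) + 0·2 + 0·3 + (0)·(-1) + (0)·(-6) + (0)·(-2) + 0·2 + 0·1 = 2
  c_7 = (0)·(-2) + 0·2 + 0·3 + (0)·(-1) + (0)·(-6) + (-1)·(-2) + 0·2 + 0·1 = 2
  c_8 = (0)·(-2) + (-1)·(2) + 2·3 + (0)·(-1) + (0)·(-6) + (0)·(-2) + 0·2 + (-4)·(1) = 0
Writing each c_i in base p = 3:
  c_1 = 1 = 1·3^0
  c_2 = 1 = 1·3^0
  c_3 = 0
  c_4 = 0
  c_5 = 1 = 1·3^0
  c_6 = 2 = 2·3^0
  c_7 = 2 = 2·3^0
  c_8 = 0
λ_0 = (1, 1, 0, 0, 1, 2, 2, 0)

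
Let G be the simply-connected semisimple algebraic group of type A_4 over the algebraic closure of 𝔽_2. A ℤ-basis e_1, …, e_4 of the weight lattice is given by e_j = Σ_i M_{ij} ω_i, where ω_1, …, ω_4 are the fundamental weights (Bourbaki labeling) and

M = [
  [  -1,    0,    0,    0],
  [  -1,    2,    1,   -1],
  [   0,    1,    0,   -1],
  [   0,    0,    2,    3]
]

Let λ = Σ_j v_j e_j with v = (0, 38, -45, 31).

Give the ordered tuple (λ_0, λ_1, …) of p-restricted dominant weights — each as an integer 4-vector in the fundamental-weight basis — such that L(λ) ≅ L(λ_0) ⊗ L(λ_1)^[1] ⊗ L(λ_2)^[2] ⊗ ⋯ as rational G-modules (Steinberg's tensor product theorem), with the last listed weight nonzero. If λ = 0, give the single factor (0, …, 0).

In the fundamental-weight basis, λ has coordinates c = M·v (v = (0, 38, -45, 31)):
  c_1 = -1*0 + 0*38 + 0*-45 + 0*31 = 0
  c_2 = -1*0 + 2*38 + 1*-45 + -1*31 = 0
  c_3 = 0*0 + 1*38 + 0*-45 + -1*31 = 7
  c_4 = 0*0 + 0*38 + 2*-45 + 3*31 = 3
Base-2 expansion of each c_i:
  c_1 = 0
  c_2 = 0
  c_3 = 7 = 1·2^0 + 1·2^1 + 1·2^2
  c_4 = 3 = 1·2^0 + 1·2^1
λ_0 = (0, 0, 1, 1)
λ_1 = (0, 0, 1, 1)
λ_2 = (0, 0, 1, 0)

((0, 0, 1, 1), (0, 0, 1, 1), (0, 0, 1, 0))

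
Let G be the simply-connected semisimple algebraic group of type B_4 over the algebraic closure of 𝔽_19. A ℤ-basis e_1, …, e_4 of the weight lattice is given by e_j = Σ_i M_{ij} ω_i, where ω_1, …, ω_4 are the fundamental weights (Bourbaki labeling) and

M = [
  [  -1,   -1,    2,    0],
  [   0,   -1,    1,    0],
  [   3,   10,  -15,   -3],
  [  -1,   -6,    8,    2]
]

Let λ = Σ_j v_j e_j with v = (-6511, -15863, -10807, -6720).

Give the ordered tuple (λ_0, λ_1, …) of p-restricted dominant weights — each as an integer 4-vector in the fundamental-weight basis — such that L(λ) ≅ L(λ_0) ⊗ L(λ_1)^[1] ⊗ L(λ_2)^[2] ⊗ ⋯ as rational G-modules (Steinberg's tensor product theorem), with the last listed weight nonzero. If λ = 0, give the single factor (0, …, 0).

Change of basis e → ω: c = M·v where v = (-6511, -15863, -10807, -6720):
  c_1 = -1*-6511 + -1*-15863 + 2*-10807 + 0*-6720 = 760
  c_2 = 0*-6511 + -1*-15863 + 1*-10807 + 0*-6720 = 5056
  c_3 = 3*-6511 + 10*-15863 + -15*-10807 + -3*-6720 = 4102
  c_4 = -1*-6511 + -6*-15863 + 8*-10807 + 2*-6720 = 1793
Writing each c_i in base p = 19:
  c_1 = 760 = 0·19^0 + 2·19^1 + 2·19^2
  c_2 = 5056 = 2·19^0 + 0·19^1 + 14·19^2
  c_3 = 4102 = 17·19^0 + 6·19^1 + 11·19^2
  c_4 = 1793 = 7·19^0 + 18·19^1 + 4·19^2
λ_0 = (0, 2, 17, 7)
λ_1 = (2, 0, 6, 18)
λ_2 = (2, 14, 11, 4)

((0, 2, 17, 7), (2, 0, 6, 18), (2, 14, 11, 4))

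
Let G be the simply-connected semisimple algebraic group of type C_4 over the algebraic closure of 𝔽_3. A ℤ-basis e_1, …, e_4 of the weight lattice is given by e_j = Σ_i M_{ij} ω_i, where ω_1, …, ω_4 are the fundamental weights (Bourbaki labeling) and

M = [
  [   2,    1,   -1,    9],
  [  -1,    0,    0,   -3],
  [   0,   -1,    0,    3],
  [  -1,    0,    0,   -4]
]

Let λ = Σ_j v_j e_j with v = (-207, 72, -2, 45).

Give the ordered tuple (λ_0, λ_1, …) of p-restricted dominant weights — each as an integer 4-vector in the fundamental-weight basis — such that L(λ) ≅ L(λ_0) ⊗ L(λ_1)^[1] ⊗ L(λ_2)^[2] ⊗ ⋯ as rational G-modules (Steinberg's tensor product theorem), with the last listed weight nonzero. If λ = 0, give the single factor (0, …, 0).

Converting to the ω-basis (c_i = row i of M dotted with v = (-207, 72, -2, 45)):
  c_1 = (2)·(-207) + (1)·(72) + (-1)·(-2) + (9)·(45) = 65
  c_2 = (-1)·(-207) + (0)·(72) + (0)·(-2) + (-3)·(45) = 72
  c_3 = (0)·(-207) + (-1)·(72) + (0)·(-2) + (3)·(45) = 63
  c_4 = (-1)·(-207) + (0)·(72) + (0)·(-2) + (-4)·(45) = 27
Base-3 expansion of each c_i:
  c_1 = 65 = 2·3^0 + 0·3^1 + 1·3^2 + 2·3^3
  c_2 = 72 = 0·3^0 + 0·3^1 + 2·3^2 + 2·3^3
  c_3 = 63 = 0·3^0 + 0·3^1 + 1·3^2 + 2·3^3
  c_4 = 27 = 0·3^0 + 0·3^1 + 0·3^2 + 1·3^3
Factor λ_0 = (2, 0, 0, 0)
Factor λ_1 = (0, 0, 0, 0)
Factor λ_2 = (1, 2, 1, 0)
Factor λ_3 = (2, 2, 2, 1)

((2, 0, 0, 0), (0, 0, 0, 0), (1, 2, 1, 0), (2, 2, 2, 1))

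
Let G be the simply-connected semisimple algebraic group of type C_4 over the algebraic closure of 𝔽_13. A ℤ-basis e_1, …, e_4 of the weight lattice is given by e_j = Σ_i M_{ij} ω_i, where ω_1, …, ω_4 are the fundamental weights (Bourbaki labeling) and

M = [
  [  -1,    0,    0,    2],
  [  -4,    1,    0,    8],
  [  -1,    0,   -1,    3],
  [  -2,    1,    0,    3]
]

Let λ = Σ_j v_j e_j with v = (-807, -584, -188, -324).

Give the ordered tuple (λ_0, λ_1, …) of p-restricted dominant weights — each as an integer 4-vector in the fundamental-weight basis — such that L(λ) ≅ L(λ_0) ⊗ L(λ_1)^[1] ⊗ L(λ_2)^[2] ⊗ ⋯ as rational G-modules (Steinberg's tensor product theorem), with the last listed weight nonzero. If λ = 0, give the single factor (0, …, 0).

((3, 0, 10, 6), (12, 4, 1, 4))

In the fundamental-weight basis, λ has coordinates c = M·v (v = (-807, -584, -188, -324)):
  c_1 = (-1)·(-807) + (0)·(-584) + (0)·(-188) + (2)·(-324) = 159
  c_2 = (-4)·(-807) + (1)·(-584) + (0)·(-188) + (8)·(-324) = 52
  c_3 = (-1)·(-807) + (0)·(-584) + (-1)·(-188) + (3)·(-324) = 23
  c_4 = (-2)·(-807) + (1)·(-584) + (0)·(-188) + (3)·(-324) = 58
Expand coordinatewise in base 13:
  c_1 = 159 = 3·13^0 + 12·13^1
  c_2 = 52 = 0·13^0 + 4·13^1
  c_3 = 23 = 10·13^0 + 1·13^1
  c_4 = 58 = 6·13^0 + 4·13^1
Factor λ_0 = (3, 0, 10, 6)
Factor λ_1 = (12, 4, 1, 4)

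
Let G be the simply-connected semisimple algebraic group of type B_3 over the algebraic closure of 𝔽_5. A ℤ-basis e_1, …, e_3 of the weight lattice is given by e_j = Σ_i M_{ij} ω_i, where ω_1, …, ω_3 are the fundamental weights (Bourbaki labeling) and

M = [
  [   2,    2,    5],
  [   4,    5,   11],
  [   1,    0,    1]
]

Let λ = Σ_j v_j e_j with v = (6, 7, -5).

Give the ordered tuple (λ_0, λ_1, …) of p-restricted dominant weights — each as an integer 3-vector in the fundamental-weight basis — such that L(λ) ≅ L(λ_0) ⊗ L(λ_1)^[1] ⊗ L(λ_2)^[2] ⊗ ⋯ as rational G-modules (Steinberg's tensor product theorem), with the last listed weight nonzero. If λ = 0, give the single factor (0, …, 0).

Converting to the ω-basis (c_i = row i of M dotted with v = (6, 7, -5)):
  c_1 = (2)·(6) + (2)·(7) + (5)·(-5) = 1
  c_2 = (4)·(6) + (5)·(7) + (11)·(-5) = 4
  c_3 = (1)·(6) + (0)·(7) + (1)·(-5) = 1
Base-5 expansion of each c_i:
  c_1 = 1 = 1·5^0
  c_2 = 4 = 4·5^0
  c_3 = 1 = 1·5^0
λ_0 = (1, 4, 1)

((1, 4, 1),)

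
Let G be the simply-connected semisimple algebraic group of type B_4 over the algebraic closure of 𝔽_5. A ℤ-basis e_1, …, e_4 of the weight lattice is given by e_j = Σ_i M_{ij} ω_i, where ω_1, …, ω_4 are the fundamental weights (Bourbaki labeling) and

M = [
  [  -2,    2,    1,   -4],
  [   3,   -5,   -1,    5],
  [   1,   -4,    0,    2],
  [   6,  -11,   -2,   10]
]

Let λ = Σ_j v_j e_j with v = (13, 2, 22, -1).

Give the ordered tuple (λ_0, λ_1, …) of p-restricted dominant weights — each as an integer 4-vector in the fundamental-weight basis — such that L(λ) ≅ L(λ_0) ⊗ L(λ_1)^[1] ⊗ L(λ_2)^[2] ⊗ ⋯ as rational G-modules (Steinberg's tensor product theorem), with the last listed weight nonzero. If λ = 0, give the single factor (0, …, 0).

((4, 2, 3, 2),)

ω-coordinates c = M·v, v = (13, 2, 22, -1):
  c_1 = -2*13 + 2*2 + 1*22 + -4*-1 = 4
  c_2 = 3*13 + -5*2 + -1*22 + 5*-1 = 2
  c_3 = 1*13 + -4*2 + 0*22 + 2*-1 = 3
  c_4 = 6*13 + -11*2 + -2*22 + 10*-1 = 2
Expand coordinatewise in base 5:
  c_1 = 4 = 4·5^0
  c_2 = 2 = 2·5^0
  c_3 = 3 = 3·5^0
  c_4 = 2 = 2·5^0
p-restricted factor λ_0 = (4, 2, 3, 2)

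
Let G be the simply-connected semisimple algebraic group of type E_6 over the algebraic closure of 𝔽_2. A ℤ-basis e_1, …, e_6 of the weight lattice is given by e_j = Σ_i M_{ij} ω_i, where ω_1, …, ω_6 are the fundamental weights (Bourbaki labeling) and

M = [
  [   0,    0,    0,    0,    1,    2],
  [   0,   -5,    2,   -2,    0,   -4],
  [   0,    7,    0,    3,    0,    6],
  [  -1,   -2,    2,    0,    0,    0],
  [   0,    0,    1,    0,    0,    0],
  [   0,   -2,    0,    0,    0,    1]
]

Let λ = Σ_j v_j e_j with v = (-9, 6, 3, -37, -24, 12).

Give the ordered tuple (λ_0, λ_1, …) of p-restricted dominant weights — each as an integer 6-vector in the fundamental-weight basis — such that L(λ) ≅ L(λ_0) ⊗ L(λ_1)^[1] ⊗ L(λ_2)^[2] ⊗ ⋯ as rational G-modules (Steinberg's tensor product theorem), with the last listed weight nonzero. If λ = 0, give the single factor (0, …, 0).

((0, 0, 1, 1, 1, 0), (0, 1, 1, 1, 1, 0))

Change of basis e → ω: c = M·v where v = (-9, 6, 3, -37, -24, 12):
  c_1 = (0)·(-9) + 0·6 + 0·3 + (0)·(-37) + (1)·(-24) + 2·12 = 0
  c_2 = (0)·(-9) + (-5)·(6) + 2·3 + (-2)·(-37) + (0)·(-24) + (-4)·(12) = 2
  c_3 = (0)·(-9) + 7·6 + 0·3 + (3)·(-37) + (0)·(-24) + 6·12 = 3
  c_4 = (-1)·(-9) + (-2)·(6) + 2·3 + (0)·(-37) + (0)·(-24) + 0·12 = 3
  c_5 = (0)·(-9) + 0·6 + 1·3 + (0)·(-37) + (0)·(-24) + 0·12 = 3
  c_6 = (0)·(-9) + (-2)·(6) + 0·3 + (0)·(-37) + (0)·(-24) + 1·12 = 0
Expand coordinatewise in base 2:
  c_1 = 0
  c_2 = 2 = 0·2^0 + 1·2^1
  c_3 = 3 = 1·2^0 + 1·2^1
  c_4 = 3 = 1·2^0 + 1·2^1
  c_5 = 3 = 1·2^0 + 1·2^1
  c_6 = 0
λ_0 = (0, 0, 1, 1, 1, 0)
λ_1 = (0, 1, 1, 1, 1, 0)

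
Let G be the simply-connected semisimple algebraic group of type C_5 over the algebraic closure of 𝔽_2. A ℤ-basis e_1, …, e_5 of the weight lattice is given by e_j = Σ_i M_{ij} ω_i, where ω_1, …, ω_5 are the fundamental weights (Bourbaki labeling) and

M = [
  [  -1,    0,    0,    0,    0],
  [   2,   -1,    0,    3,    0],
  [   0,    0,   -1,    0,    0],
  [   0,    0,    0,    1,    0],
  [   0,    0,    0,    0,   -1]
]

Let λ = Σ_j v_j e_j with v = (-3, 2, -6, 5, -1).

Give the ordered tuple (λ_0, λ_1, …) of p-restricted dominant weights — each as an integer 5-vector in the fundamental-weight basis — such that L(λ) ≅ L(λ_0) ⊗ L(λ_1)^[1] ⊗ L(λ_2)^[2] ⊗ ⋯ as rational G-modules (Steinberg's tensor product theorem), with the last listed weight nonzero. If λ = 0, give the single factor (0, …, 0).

((1, 1, 0, 1, 1), (1, 1, 1, 0, 0), (0, 1, 1, 1, 0))

Converting to the ω-basis (c_i = row i of M dotted with v = (-3, 2, -6, 5, -1)):
  c_1 = (-1)·(-3) + 0·2 + (0)·(-6) + 0·5 + (0)·(-1) = 3
  c_2 = (2)·(-3) + (-1)·(2) + (0)·(-6) + 3·5 + (0)·(-1) = 7
  c_3 = (0)·(-3) + 0·2 + (-1)·(-6) + 0·5 + (0)·(-1) = 6
  c_4 = (0)·(-3) + 0·2 + (0)·(-6) + 1·5 + (0)·(-1) = 5
  c_5 = (0)·(-3) + 0·2 + (0)·(-6) + 0·5 + (-1)·(-1) = 1
Expand coordinatewise in base 2:
  c_1 = 3 = 1·2^0 + 1·2^1
  c_2 = 7 = 1·2^0 + 1·2^1 + 1·2^2
  c_3 = 6 = 0·2^0 + 1·2^1 + 1·2^2
  c_4 = 5 = 1·2^0 + 0·2^1 + 1·2^2
  c_5 = 1 = 1·2^0
Factor λ_0 = (1, 1, 0, 1, 1)
Factor λ_1 = (1, 1, 1, 0, 0)
Factor λ_2 = (0, 1, 1, 1, 0)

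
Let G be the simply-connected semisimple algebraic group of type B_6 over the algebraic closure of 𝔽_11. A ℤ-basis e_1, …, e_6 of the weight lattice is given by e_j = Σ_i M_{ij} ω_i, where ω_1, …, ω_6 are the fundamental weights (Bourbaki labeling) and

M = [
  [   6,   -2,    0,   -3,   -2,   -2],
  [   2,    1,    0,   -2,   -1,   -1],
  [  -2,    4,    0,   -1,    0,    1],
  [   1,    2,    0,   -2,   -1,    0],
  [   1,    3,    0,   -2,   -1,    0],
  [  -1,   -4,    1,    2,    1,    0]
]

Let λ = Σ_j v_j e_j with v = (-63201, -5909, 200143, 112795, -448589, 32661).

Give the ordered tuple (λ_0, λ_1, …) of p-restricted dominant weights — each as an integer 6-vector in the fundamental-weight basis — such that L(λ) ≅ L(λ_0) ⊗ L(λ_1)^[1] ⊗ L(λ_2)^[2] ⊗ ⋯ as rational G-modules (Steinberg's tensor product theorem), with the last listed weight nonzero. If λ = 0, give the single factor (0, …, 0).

((1, 2, 5, 8, 6, 5), (0, 6, 0, 10, 1, 8), (8, 6, 0, 1, 8, 0), (6, 10, 6, 1, 7, 4), (8, 3, 1, 10, 9, 4))

Change of basis e → ω: c = M·v where v = (-63201, -5909, 200143, 112795, -448589, 32661):
  c_1 = (6)·(-63201) + (-2)·(-5909) + 0·200143 + (-3)·(112795) + (-2)·(-448589) + (-2)·(32661) = 126083
  c_2 = (2)·(-63201) + (1)·(-5909) + 0·200143 + (-2)·(112795) + (-1)·(-448589) + (-1)·(32661) = 58027
  c_3 = (-2)·(-63201) + (4)·(-5909) + 0·200143 + (-1)·(112795) + (0)·(-448589) + 1·32661 = 22632
  c_4 = (1)·(-63201) + (2)·(-5909) + 0·200143 + (-2)·(112795) + (-1)·(-448589) + 0·32661 = 147980
  c_5 = (1)·(-63201) + (3)·(-5909) + 0·200143 + (-2)·(112795) + (-1)·(-448589) + 0·32661 = 142071
  c_6 = (-1)·(-63201) + (-4)·(-5909) + 1·200143 + 2·112795 + (1)·(-448589) + 0·32661 = 63981
Expand coordinatewise in base 11:
  c_1 = 126083 = 1·11^0 + 0·11^1 + 8·11^2 + 6·11^3 + 8·11^4
  c_2 = 58027 = 2·11^0 + 6·11^1 + 6·11^2 + 10·11^3 + 3·11^4
  c_3 = 22632 = 5·11^0 + 0·11^1 + 0·11^2 + 6·11^3 + 1·11^4
  c_4 = 147980 = 8·11^0 + 10·11^1 + 1·11^2 + 1·11^3 + 10·11^4
  c_5 = 142071 = 6·11^0 + 1·11^1 + 8·11^2 + 7·11^3 + 9·11^4
  c_6 = 63981 = 5·11^0 + 8·11^1 + 0·11^2 + 4·11^3 + 4·11^4
λ_0 = (1, 2, 5, 8, 6, 5)
λ_1 = (0, 6, 0, 10, 1, 8)
λ_2 = (8, 6, 0, 1, 8, 0)
λ_3 = (6, 10, 6, 1, 7, 4)
λ_4 = (8, 3, 1, 10, 9, 4)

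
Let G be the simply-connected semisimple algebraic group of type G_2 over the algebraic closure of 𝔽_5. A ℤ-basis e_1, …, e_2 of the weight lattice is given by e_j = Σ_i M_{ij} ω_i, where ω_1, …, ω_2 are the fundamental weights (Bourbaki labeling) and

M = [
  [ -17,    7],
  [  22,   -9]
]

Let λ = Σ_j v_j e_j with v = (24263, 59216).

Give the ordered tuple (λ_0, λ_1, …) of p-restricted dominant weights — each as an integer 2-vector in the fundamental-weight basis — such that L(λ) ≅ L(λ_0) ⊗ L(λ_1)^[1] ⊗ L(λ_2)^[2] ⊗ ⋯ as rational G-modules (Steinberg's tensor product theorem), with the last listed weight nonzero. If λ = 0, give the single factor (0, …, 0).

((1, 2), (3, 3), (1, 3), (1, 1), (3, 1))

Converting to the ω-basis (c_i = row i of M dotted with v = (24263, 59216)):
  c_1 = (-17)·(24263) + 7·59216 = 2041
  c_2 = 22·24263 + (-9)·(59216) = 842
Writing each c_i in base p = 5:
  c_1 = 2041 = 1·5^0 + 3·5^1 + 1·5^2 + 1·5^3 + 3·5^4
  c_2 = 842 = 2·5^0 + 3·5^1 + 3·5^2 + 1·5^3 + 1·5^4
λ_0 = (1, 2)
λ_1 = (3, 3)
λ_2 = (1, 3)
λ_3 = (1, 1)
λ_4 = (3, 1)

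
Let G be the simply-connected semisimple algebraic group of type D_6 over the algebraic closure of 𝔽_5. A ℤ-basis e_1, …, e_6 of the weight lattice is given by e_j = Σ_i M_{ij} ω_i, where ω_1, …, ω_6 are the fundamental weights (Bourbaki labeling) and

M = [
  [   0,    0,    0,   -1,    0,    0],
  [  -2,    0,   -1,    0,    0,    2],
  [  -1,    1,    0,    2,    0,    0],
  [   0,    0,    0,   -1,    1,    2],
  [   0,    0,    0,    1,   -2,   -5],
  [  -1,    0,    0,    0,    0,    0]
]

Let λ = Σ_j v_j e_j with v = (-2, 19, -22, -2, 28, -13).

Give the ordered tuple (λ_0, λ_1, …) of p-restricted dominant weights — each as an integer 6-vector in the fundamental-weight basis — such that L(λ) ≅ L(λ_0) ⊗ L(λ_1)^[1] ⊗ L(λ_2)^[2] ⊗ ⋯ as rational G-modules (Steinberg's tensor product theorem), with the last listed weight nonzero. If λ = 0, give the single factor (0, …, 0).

((2, 0, 2, 4, 2, 2), (0, 0, 3, 0, 1, 0))

Compute c_i = Σ_j M_{ij} v_j with v = (-2, 19, -22, -2, 28, -13):
  c_1 = (0)·(-2) + (0)·(19) + (0)·(-22) + (-1)·(-2) + (0)·(28) + (0)·(-13) = 2
  c_2 = (-2)·(-2) + (0)·(19) + (-1)·(-22) + (0)·(-2) + (0)·(28) + (2)·(-13) = 0
  c_3 = (-1)·(-2) + (1)·(19) + (0)·(-22) + (2)·(-2) + (0)·(28) + (0)·(-13) = 17
  c_4 = (0)·(-2) + (0)·(19) + (0)·(-22) + (-1)·(-2) + (1)·(28) + (2)·(-13) = 4
  c_5 = (0)·(-2) + (0)·(19) + (0)·(-22) + (1)·(-2) + (-2)·(28) + (-5)·(-13) = 7
  c_6 = (-1)·(-2) + (0)·(19) + (0)·(-22) + (0)·(-2) + (0)·(28) + (0)·(-13) = 2
Expand coordinatewise in base 5:
  c_1 = 2 = 2·5^0
  c_2 = 0
  c_3 = 17 = 2·5^0 + 3·5^1
  c_4 = 4 = 4·5^0
  c_5 = 7 = 2·5^0 + 1·5^1
  c_6 = 2 = 2·5^0
Factor λ_0 = (2, 0, 2, 4, 2, 2)
Factor λ_1 = (0, 0, 3, 0, 1, 0)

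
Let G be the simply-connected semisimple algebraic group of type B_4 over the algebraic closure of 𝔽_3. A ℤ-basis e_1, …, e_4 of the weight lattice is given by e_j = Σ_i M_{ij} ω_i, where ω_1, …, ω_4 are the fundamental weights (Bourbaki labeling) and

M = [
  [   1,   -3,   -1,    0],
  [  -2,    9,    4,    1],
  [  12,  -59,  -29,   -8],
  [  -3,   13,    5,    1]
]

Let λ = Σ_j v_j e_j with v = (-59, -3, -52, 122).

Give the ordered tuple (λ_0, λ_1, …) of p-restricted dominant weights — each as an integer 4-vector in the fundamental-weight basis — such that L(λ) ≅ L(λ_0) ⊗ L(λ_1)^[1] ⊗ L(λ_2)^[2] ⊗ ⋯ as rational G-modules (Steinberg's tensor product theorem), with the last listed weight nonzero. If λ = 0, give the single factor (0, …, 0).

ω-coordinates c = M·v, v = (-59, -3, -52, 122):
  c_1 = (1)·(-59) + (-3)·(-3) + (-1)·(-52) + (0)·(122) = 2
  c_2 = (-2)·(-59) + (9)·(-3) + (4)·(-52) + (1)·(122) = 5
  c_3 = (12)·(-59) + (-59)·(-3) + (-29)·(-52) + (-8)·(122) = 1
  c_4 = (-3)·(-59) + (13)·(-3) + (5)·(-52) + (1)·(122) = 0
Expand coordinatewise in base 3:
  c_1 = 2 = 2·3^0
  c_2 = 5 = 2·3^0 + 1·3^1
  c_3 = 1 = 1·3^0
  c_4 = 0
λ_0 = (2, 2, 1, 0)
λ_1 = (0, 1, 0, 0)

((2, 2, 1, 0), (0, 1, 0, 0))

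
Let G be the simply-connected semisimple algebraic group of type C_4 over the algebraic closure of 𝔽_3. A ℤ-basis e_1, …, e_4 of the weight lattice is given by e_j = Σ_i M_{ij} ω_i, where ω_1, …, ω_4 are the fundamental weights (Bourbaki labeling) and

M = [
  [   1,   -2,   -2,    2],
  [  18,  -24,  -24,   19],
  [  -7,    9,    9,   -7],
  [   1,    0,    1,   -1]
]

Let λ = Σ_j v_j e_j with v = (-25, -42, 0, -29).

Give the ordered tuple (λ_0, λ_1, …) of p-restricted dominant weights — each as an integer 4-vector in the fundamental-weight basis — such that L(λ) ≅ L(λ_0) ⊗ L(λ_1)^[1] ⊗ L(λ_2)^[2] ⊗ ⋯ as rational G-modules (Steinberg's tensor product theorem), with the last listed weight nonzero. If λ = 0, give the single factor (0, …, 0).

Converting to the ω-basis (c_i = row i of M dotted with v = (-25, -42, 0, -29)):
  c_1 = (1)·(-25) + (-2)·(-42) + (-2)·(0) + (2)·(-29) = 1
  c_2 = (18)·(-25) + (-24)·(-42) + (-24)·(0) + (19)·(-29) = 7
  c_3 = (-7)·(-25) + (9)·(-42) + 9·0 + (-7)·(-29) = 0
  c_4 = (1)·(-25) + (0)·(-42) + 1·0 + (-1)·(-29) = 4
p = 3; digits c_i = Σ_j d_{ij}·3^j, 0 ≤ d_{ij} < 3:
  c_1 = 1 = 1·3^0
  c_2 = 7 = 1·3^0 + 2·3^1
  c_3 = 0
  c_4 = 4 = 1·3^0 + 1·3^1
Factor λ_0 = (1, 1, 0, 1)
Factor λ_1 = (0, 2, 0, 1)

((1, 1, 0, 1), (0, 2, 0, 1))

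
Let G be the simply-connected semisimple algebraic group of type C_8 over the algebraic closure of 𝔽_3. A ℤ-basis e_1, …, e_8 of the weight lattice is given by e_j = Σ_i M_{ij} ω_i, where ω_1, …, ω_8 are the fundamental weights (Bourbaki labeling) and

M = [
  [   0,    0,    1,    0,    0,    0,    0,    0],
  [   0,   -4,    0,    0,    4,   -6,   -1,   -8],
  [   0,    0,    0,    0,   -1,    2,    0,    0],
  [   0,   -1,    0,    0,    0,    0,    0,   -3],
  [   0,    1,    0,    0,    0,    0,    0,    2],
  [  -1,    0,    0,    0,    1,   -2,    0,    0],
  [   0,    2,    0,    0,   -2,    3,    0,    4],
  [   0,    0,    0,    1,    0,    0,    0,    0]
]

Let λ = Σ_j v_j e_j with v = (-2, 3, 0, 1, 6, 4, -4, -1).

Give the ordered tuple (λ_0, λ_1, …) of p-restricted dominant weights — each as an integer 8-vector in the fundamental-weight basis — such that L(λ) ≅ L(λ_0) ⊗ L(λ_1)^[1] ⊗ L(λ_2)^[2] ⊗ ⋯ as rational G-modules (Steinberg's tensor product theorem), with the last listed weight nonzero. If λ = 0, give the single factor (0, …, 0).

((0, 0, 2, 0, 1, 0, 2, 1),)

In the fundamental-weight basis, λ has coordinates c = M·v (v = (-2, 3, 0, 1, 6, 4, -4, -1)):
  c_1 = 0*-2 + 0*3 + 1*0 + 0*1 + 0*6 + 0*4 + 0*-4 + 0*-1 = 0
  c_2 = 0*-2 + -4*3 + 0*0 + 0*1 + 4*6 + -6*4 + -1*-4 + -8*-1 = 0
  c_3 = 0*-2 + 0*3 + 0*0 + 0*1 + -1*6 + 2*4 + 0*-4 + 0*-1 = 2
  c_4 = 0*-2 + -1*3 + 0*0 + 0*1 + 0*6 + 0*4 + 0*-4 + -3*-1 = 0
  c_5 = 0*-2 + 1*3 + 0*0 + 0*1 + 0*6 + 0*4 + 0*-4 + 2*-1 = 1
  c_6 = -1*-2 + 0*3 + 0*0 + 0*1 + 1*6 + -2*4 + 0*-4 + 0*-1 = 0
  c_7 = 0*-2 + 2*3 + 0*0 + 0*1 + -2*6 + 3*4 + 0*-4 + 4*-1 = 2
  c_8 = 0*-2 + 0*3 + 0*0 + 1*1 + 0*6 + 0*4 + 0*-4 + 0*-1 = 1
p = 3; digits c_i = Σ_j d_{ij}·3^j, 0 ≤ d_{ij} < 3:
  c_1 = 0
  c_2 = 0
  c_3 = 2 = 2·3^0
  c_4 = 0
  c_5 = 1 = 1·3^0
  c_6 = 0
  c_7 = 2 = 2·3^0
  c_8 = 1 = 1·3^0
Factor λ_0 = (0, 0, 2, 0, 1, 0, 2, 1)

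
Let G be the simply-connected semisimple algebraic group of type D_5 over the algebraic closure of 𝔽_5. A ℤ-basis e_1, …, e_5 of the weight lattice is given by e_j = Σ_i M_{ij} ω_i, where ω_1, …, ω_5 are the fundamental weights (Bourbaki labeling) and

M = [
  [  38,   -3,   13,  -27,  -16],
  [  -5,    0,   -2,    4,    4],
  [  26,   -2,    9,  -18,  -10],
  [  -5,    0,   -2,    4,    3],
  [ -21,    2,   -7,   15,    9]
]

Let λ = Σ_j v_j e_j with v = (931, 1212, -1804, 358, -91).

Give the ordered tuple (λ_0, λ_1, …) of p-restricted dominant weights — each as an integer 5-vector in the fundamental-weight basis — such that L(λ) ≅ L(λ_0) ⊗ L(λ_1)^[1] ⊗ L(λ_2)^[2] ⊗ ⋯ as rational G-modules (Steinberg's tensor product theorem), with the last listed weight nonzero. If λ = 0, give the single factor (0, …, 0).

((0, 1, 2, 2, 2), (1, 4, 2, 2, 0), (3, 0, 0, 4, 2))

Compute c_i = Σ_j M_{ij} v_j with v = (931, 1212, -1804, 358, -91):
  c_1 = (38)·(931) + (-3)·(1212) + (13)·(-1804) + (-27)·(358) + (-16)·(-91) = 80
  c_2 = (-5)·(931) + (0)·(1212) + (-2)·(-1804) + (4)·(358) + (4)·(-91) = 21
  c_3 = (26)·(931) + (-2)·(1212) + (9)·(-1804) + (-18)·(358) + (-10)·(-91) = 12
  c_4 = (-5)·(931) + (0)·(1212) + (-2)·(-1804) + (4)·(358) + (3)·(-91) = 112
  c_5 = (-21)·(931) + (2)·(1212) + (-7)·(-1804) + (15)·(358) + (9)·(-91) = 52
Expand coordinatewise in base 5:
  c_1 = 80 = 0·5^0 + 1·5^1 + 3·5^2
  c_2 = 21 = 1·5^0 + 4·5^1
  c_3 = 12 = 2·5^0 + 2·5^1
  c_4 = 112 = 2·5^0 + 2·5^1 + 4·5^2
  c_5 = 52 = 2·5^0 + 0·5^1 + 2·5^2
p-restricted factor λ_0 = (0, 1, 2, 2, 2)
p-restricted factor λ_1 = (1, 4, 2, 2, 0)
p-restricted factor λ_2 = (3, 0, 0, 4, 2)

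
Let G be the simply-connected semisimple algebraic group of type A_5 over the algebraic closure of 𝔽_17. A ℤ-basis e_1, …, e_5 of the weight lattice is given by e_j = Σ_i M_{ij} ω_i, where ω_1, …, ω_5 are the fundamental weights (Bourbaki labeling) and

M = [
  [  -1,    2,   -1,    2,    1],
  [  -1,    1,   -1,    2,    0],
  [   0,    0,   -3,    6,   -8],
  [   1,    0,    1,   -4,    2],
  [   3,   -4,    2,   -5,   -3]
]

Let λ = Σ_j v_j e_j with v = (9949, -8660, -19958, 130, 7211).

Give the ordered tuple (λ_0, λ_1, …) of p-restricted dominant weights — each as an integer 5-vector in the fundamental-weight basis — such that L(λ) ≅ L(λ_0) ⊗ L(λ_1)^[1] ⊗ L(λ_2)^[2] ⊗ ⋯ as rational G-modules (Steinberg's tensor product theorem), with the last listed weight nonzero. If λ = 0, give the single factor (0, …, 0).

Compute c_i = Σ_j M_{ij} v_j with v = (9949, -8660, -19958, 130, 7211):
  c_1 = (-1)·(9949) + (2)·(-8660) + (-1)·(-19958) + (2)·(130) + (1)·(7211) = 160
  c_2 = (-1)·(9949) + (1)·(-8660) + (-1)·(-19958) + (2)·(130) + (0)·(7211) = 1609
  c_3 = (0)·(9949) + (0)·(-8660) + (-3)·(-19958) + (6)·(130) + (-8)·(7211) = 2966
  c_4 = (1)·(9949) + (0)·(-8660) + (1)·(-19958) + (-4)·(130) + (2)·(7211) = 3893
  c_5 = (3)·(9949) + (-4)·(-8660) + (2)·(-19958) + (-5)·(130) + (-3)·(7211) = 2288
Expand coordinatewise in base 17:
  c_1 = 160 = 7·17^0 + 9·17^1
  c_2 = 1609 = 11·17^0 + 9·17^1 + 5·17^2
  c_3 = 2966 = 8·17^0 + 4·17^1 + 10·17^2
  c_4 = 3893 = 0·17^0 + 8·17^1 + 13·17^2
  c_5 = 2288 = 10·17^0 + 15·17^1 + 7·17^2
Factor λ_0 = (7, 11, 8, 0, 10)
Factor λ_1 = (9, 9, 4, 8, 15)
Factor λ_2 = (0, 5, 10, 13, 7)

((7, 11, 8, 0, 10), (9, 9, 4, 8, 15), (0, 5, 10, 13, 7))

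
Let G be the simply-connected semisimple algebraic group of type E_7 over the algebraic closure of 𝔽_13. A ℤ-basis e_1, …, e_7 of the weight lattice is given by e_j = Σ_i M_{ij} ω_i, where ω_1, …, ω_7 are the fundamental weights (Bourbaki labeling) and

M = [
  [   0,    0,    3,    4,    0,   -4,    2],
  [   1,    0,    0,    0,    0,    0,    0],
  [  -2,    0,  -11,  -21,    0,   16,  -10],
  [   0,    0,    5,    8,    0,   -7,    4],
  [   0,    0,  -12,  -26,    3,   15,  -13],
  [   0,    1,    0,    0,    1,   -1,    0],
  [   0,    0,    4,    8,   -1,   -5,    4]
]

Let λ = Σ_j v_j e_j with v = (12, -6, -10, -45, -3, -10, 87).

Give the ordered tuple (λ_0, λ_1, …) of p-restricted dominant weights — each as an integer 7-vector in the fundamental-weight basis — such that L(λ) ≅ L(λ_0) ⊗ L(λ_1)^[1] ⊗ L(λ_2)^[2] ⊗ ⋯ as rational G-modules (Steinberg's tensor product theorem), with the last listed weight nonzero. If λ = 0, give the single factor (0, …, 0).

Compute c_i = Σ_j M_{ij} v_j with v = (12, -6, -10, -45, -3, -10, 87):
  c_1 = 0*12 + 0*-6 + 3*-10 + 4*-45 + 0*-3 + -4*-10 + 2*87 = 4
  c_2 = 1*12 + 0*-6 + 0*-10 + 0*-45 + 0*-3 + 0*-10 + 0*87 = 12
  c_3 = -2*12 + 0*-6 + -11*-10 + -21*-45 + 0*-3 + 16*-10 + -10*87 = 1
  c_4 = 0*12 + 0*-6 + 5*-10 + 8*-45 + 0*-3 + -7*-10 + 4*87 = 8
  c_5 = 0*12 + 0*-6 + -12*-10 + -26*-45 + 3*-3 + 15*-10 + -13*87 = 0
  c_6 = 0*12 + 1*-6 + 0*-10 + 0*-45 + 1*-3 + -1*-10 + 0*87 = 1
  c_7 = 0*12 + 0*-6 + 4*-10 + 8*-45 + -1*-3 + -5*-10 + 4*87 = 1
p = 13; digits c_i = Σ_j d_{ij}·13^j, 0 ≤ d_{ij} < 13:
  c_1 = 4 = 4·13^0
  c_2 = 12 = 12·13^0
  c_3 = 1 = 1·13^0
  c_4 = 8 = 8·13^0
  c_5 = 0
  c_6 = 1 = 1·13^0
  c_7 = 1 = 1·13^0
λ_0 = (4, 12, 1, 8, 0, 1, 1)

((4, 12, 1, 8, 0, 1, 1),)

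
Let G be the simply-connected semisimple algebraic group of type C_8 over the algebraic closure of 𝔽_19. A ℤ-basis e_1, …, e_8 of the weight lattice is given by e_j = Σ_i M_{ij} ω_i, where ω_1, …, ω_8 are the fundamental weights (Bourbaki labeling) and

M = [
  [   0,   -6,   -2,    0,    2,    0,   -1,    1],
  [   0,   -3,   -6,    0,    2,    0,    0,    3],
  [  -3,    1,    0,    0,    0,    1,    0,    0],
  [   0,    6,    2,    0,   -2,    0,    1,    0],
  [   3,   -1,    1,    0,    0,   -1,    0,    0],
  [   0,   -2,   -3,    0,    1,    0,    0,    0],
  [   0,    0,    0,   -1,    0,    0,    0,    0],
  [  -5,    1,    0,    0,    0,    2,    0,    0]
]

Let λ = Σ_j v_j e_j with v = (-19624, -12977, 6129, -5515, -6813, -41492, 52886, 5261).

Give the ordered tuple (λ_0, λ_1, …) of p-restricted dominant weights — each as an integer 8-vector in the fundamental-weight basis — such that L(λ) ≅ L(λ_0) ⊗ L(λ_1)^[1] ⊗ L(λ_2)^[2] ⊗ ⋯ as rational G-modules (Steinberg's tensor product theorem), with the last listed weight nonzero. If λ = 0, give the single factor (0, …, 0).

((2, 1, 14, 15, 16, 13, 5, 12), (1, 18, 3, 9, 14, 1, 5, 18), (12, 11, 12, 2, 4, 2, 15, 5))

Compute c_i = Σ_j M_{ij} v_j with v = (-19624, -12977, 6129, -5515, -6813, -41492, 52886, 5261):
  c_1 = (0)·(-19624) + (-6)·(-12977) + (-2)·(6129) + (0)·(-5515) + (2)·(-6813) + (0)·(-41492) + (-1)·(52886) + 1·5261 = 4353
  c_2 = (0)·(-19624) + (-3)·(-12977) + (-6)·(6129) + (0)·(-5515) + (2)·(-6813) + (0)·(-41492) + 0·52886 + 3·5261 = 4314
  c_3 = (-3)·(-19624) + (1)·(-12977) + 0·6129 + (0)·(-5515) + (0)·(-6813) + (1)·(-41492) + 0·52886 + 0·5261 = 4403
  c_4 = (0)·(-19624) + (6)·(-12977) + 2·6129 + (0)·(-5515) + (-2)·(-6813) + (0)·(-41492) + 1·52886 + 0·5261 = 908
  c_5 = (3)·(-19624) + (-1)·(-12977) + 1·6129 + (0)·(-5515) + (0)·(-6813) + (-1)·(-41492) + 0·52886 + 0·5261 = 1726
  c_6 = (0)·(-19624) + (-2)·(-12977) + (-3)·(6129) + (0)·(-5515) + (1)·(-6813) + (0)·(-41492) + 0·52886 + 0·5261 = 754
  c_7 = (0)·(-19624) + (0)·(-12977) + 0·6129 + (-1)·(-5515) + (0)·(-6813) + (0)·(-41492) + 0·52886 + 0·5261 = 5515
  c_8 = (-5)·(-19624) + (1)·(-12977) + 0·6129 + (0)·(-5515) + (0)·(-6813) + (2)·(-41492) + 0·52886 + 0·5261 = 2159
Writing each c_i in base p = 19:
  c_1 = 4353 = 2·19^0 + 1·19^1 + 12·19^2
  c_2 = 4314 = 1·19^0 + 18·19^1 + 11·19^2
  c_3 = 4403 = 14·19^0 + 3·19^1 + 12·19^2
  c_4 = 908 = 15·19^0 + 9·19^1 + 2·19^2
  c_5 = 1726 = 16·19^0 + 14·19^1 + 4·19^2
  c_6 = 754 = 13·19^0 + 1·19^1 + 2·19^2
  c_7 = 5515 = 5·19^0 + 5·19^1 + 15·19^2
  c_8 = 2159 = 12·19^0 + 18·19^1 + 5·19^2
Factor λ_0 = (2, 1, 14, 15, 16, 13, 5, 12)
Factor λ_1 = (1, 18, 3, 9, 14, 1, 5, 18)
Factor λ_2 = (12, 11, 12, 2, 4, 2, 15, 5)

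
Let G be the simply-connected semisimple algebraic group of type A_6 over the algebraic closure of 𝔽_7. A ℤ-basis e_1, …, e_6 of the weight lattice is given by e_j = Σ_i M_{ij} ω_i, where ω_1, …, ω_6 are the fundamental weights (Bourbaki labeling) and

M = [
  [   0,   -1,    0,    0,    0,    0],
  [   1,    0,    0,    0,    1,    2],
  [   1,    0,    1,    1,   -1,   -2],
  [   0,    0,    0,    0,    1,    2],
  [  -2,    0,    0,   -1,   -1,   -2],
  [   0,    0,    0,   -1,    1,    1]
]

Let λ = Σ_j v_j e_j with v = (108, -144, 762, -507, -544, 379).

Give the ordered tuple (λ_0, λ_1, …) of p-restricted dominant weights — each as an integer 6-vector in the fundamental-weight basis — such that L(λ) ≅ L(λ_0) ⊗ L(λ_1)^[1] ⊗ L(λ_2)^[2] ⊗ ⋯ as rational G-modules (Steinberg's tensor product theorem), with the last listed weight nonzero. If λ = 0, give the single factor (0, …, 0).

((4, 0, 2, 4, 0, 6), (6, 4, 0, 2, 4, 6), (2, 6, 3, 4, 1, 6))

ω-coordinates c = M·v, v = (108, -144, 762, -507, -544, 379):
  c_1 = 0*108 + -1*-144 + 0*762 + 0*-507 + 0*-544 + 0*379 = 144
  c_2 = 1*108 + 0*-144 + 0*762 + 0*-507 + 1*-544 + 2*379 = 322
  c_3 = 1*108 + 0*-144 + 1*762 + 1*-507 + -1*-544 + -2*379 = 149
  c_4 = 0*108 + 0*-144 + 0*762 + 0*-507 + 1*-544 + 2*379 = 214
  c_5 = -2*108 + 0*-144 + 0*762 + -1*-507 + -1*-544 + -2*379 = 77
  c_6 = 0*108 + 0*-144 + 0*762 + -1*-507 + 1*-544 + 1*379 = 342
Expand coordinatewise in base 7:
  c_1 = 144 = 4·7^0 + 6·7^1 + 2·7^2
  c_2 = 322 = 0·7^0 + 4·7^1 + 6·7^2
  c_3 = 149 = 2·7^0 + 0·7^1 + 3·7^2
  c_4 = 214 = 4·7^0 + 2·7^1 + 4·7^2
  c_5 = 77 = 0·7^0 + 4·7^1 + 1·7^2
  c_6 = 342 = 6·7^0 + 6·7^1 + 6·7^2
p-restricted factor λ_0 = (4, 0, 2, 4, 0, 6)
p-restricted factor λ_1 = (6, 4, 0, 2, 4, 6)
p-restricted factor λ_2 = (2, 6, 3, 4, 1, 6)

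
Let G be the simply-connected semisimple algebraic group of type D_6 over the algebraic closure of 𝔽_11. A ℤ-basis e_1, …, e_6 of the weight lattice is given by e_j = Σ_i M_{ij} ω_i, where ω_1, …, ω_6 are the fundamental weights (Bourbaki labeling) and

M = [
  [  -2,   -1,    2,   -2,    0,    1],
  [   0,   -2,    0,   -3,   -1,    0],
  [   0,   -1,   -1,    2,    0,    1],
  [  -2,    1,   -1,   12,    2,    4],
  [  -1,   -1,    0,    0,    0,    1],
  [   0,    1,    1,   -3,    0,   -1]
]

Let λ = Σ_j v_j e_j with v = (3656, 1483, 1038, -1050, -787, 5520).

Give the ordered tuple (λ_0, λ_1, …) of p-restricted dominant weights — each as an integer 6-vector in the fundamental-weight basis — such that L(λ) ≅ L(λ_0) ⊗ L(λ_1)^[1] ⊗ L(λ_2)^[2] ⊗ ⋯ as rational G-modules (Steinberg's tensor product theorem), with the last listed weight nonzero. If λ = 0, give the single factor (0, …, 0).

In the fundamental-weight basis, λ has coordinates c = M·v (v = (3656, 1483, 1038, -1050, -787, 5520)):
  c_1 = -2*3656 + -1*1483 + 2*1038 + -2*-1050 + 0*-787 + 1*5520 = 901
  c_2 = 0*3656 + -2*1483 + 0*1038 + -3*-1050 + -1*-787 + 0*5520 = 971
  c_3 = 0*3656 + -1*1483 + -1*1038 + 2*-1050 + 0*-787 + 1*5520 = 899
  c_4 = -2*3656 + 1*1483 + -1*1038 + 12*-1050 + 2*-787 + 4*5520 = 1039
  c_5 = -1*3656 + -1*1483 + 0*1038 + 0*-1050 + 0*-787 + 1*5520 = 381
  c_6 = 0*3656 + 1*1483 + 1*1038 + -3*-1050 + 0*-787 + -1*5520 = 151
Base-11 expansion of each c_i:
  c_1 = 901 = 10·11^0 + 4·11^1 + 7·11^2
  c_2 = 971 = 3·11^0 + 0·11^1 + 8·11^2
  c_3 = 899 = 8·11^0 + 4·11^1 + 7·11^2
  c_4 = 1039 = 5·11^0 + 6·11^1 + 8·11^2
  c_5 = 381 = 7·11^0 + 1·11^1 + 3·11^2
  c_6 = 151 = 8·11^0 + 2·11^1 + 1·11^2
λ_0 = (10, 3, 8, 5, 7, 8)
λ_1 = (4, 0, 4, 6, 1, 2)
λ_2 = (7, 8, 7, 8, 3, 1)

((10, 3, 8, 5, 7, 8), (4, 0, 4, 6, 1, 2), (7, 8, 7, 8, 3, 1))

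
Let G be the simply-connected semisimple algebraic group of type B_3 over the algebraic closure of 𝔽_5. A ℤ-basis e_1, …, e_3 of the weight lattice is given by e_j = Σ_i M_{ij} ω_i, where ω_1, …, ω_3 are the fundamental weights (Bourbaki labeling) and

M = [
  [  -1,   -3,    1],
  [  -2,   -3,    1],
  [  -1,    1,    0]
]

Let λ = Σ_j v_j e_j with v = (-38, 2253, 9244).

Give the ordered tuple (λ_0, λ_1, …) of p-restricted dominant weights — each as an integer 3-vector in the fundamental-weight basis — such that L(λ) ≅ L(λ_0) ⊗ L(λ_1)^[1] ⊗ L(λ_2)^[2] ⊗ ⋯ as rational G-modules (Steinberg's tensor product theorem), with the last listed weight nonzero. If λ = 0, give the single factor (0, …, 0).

Change of basis e → ω: c = M·v where v = (-38, 2253, 9244):
  c_1 = (-1)·(-38) + (-3)·(2253) + (1)·(9244) = 2523
  c_2 = (-2)·(-38) + (-3)·(2253) + (1)·(9244) = 2561
  c_3 = (-1)·(-38) + (1)·(2253) + (0)·(9244) = 2291
Writing each c_i in base p = 5:
  c_1 = 2523 = 3·5^0 + 4·5^1 + 0·5^2 + 0·5^3 + 4·5^4
  c_2 = 2561 = 1·5^0 + 2·5^1 + 2·5^2 + 0·5^3 + 4·5^4
  c_3 = 2291 = 1·5^0 + 3·5^1 + 1·5^2 + 3·5^3 + 3·5^4
Factor λ_0 = (3, 1, 1)
Factor λ_1 = (4, 2, 3)
Factor λ_2 = (0, 2, 1)
Factor λ_3 = (0, 0, 3)
Factor λ_4 = (4, 4, 3)

((3, 1, 1), (4, 2, 3), (0, 2, 1), (0, 0, 3), (4, 4, 3))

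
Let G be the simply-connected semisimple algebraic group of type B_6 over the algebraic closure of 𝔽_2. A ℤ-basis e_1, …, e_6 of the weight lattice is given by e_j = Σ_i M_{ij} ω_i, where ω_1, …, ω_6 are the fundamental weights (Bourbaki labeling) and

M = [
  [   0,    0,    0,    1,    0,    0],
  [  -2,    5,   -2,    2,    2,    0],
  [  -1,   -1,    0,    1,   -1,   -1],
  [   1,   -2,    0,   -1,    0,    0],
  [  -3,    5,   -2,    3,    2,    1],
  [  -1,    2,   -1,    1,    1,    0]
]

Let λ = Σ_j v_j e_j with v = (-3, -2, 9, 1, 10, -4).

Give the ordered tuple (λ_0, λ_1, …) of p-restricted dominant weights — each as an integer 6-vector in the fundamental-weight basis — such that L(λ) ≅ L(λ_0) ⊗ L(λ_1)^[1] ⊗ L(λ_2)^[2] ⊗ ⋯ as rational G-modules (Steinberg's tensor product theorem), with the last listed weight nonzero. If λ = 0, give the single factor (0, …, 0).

((1, 0, 0, 0, 0, 1),)

In the fundamental-weight basis, λ has coordinates c = M·v (v = (-3, -2, 9, 1, 10, -4)):
  c_1 = (0)·(-3) + (0)·(-2) + (0)·(9) + (1)·(1) + (0)·(10) + (0)·(-4) = 1
  c_2 = (-2)·(-3) + (5)·(-2) + (-2)·(9) + (2)·(1) + (2)·(10) + (0)·(-4) = 0
  c_3 = (-1)·(-3) + (-1)·(-2) + (0)·(9) + (1)·(1) + (-1)·(10) + (-1)·(-4) = 0
  c_4 = (1)·(-3) + (-2)·(-2) + (0)·(9) + (-1)·(1) + (0)·(10) + (0)·(-4) = 0
  c_5 = (-3)·(-3) + (5)·(-2) + (-2)·(9) + (3)·(1) + (2)·(10) + (1)·(-4) = 0
  c_6 = (-1)·(-3) + (2)·(-2) + (-1)·(9) + (1)·(1) + (1)·(10) + (0)·(-4) = 1
Writing each c_i in base p = 2:
  c_1 = 1 = 1·2^0
  c_2 = 0
  c_3 = 0
  c_4 = 0
  c_5 = 0
  c_6 = 1 = 1·2^0
Factor λ_0 = (1, 0, 0, 0, 0, 1)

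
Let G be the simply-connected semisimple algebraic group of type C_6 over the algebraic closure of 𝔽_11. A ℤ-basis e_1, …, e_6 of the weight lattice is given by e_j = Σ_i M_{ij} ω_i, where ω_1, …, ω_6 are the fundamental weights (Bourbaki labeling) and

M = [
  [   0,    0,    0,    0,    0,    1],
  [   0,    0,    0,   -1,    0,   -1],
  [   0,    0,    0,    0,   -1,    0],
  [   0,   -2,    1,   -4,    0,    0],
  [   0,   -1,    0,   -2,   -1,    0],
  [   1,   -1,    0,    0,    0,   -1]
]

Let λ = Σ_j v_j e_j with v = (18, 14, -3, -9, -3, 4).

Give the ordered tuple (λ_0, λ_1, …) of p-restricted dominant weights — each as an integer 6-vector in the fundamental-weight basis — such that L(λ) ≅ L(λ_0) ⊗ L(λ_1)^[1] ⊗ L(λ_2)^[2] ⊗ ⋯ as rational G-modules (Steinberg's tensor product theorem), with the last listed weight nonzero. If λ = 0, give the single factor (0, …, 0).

Compute c_i = Σ_j M_{ij} v_j with v = (18, 14, -3, -9, -3, 4):
  c_1 = 0·18 + 0·14 + (0)·(-3) + (0)·(-9) + (0)·(-3) + 1·4 = 4
  c_2 = 0·18 + 0·14 + (0)·(-3) + (-1)·(-9) + (0)·(-3) + (-1)·(4) = 5
  c_3 = 0·18 + 0·14 + (0)·(-3) + (0)·(-9) + (-1)·(-3) + 0·4 = 3
  c_4 = 0·18 + (-2)·(14) + (1)·(-3) + (-4)·(-9) + (0)·(-3) + 0·4 = 5
  c_5 = 0·18 + (-1)·(14) + (0)·(-3) + (-2)·(-9) + (-1)·(-3) + 0·4 = 7
  c_6 = 1·18 + (-1)·(14) + (0)·(-3) + (0)·(-9) + (0)·(-3) + (-1)·(4) = 0
Base-11 expansion of each c_i:
  c_1 = 4 = 4·11^0
  c_2 = 5 = 5·11^0
  c_3 = 3 = 3·11^0
  c_4 = 5 = 5·11^0
  c_5 = 7 = 7·11^0
  c_6 = 0
p-restricted factor λ_0 = (4, 5, 3, 5, 7, 0)

((4, 5, 3, 5, 7, 0),)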